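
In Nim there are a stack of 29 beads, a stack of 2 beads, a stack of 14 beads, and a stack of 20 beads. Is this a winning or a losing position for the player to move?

Nim-sum: 29 ^ 2 ^ 14 ^ 20 = 5.
The nim-sum is 5 ≠ 0, so this is an N-position: the player to move can win.

Winning position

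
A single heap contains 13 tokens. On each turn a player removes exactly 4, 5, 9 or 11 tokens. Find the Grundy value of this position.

Build the Grundy sequence with g(k) = mex{g(k−s) : s ∈ {4, 5, 9, 11}, s ≤ k}:
g(0) = mex{} = 0
g(1) = mex{} = 0
g(2) = mex{} = 0
g(3) = mex{} = 0
g(4) = mex{0} = 1
g(5) = mex{0} = 1
g(6) = mex{0} = 1
g(7) = mex{0} = 1
g(8) = mex{0,1} = 2
g(9) = mex{0,1} = 2
g(10) = mex{0,1} = 2
g(11) = mex{0,1} = 2
g(12) = mex{0,1,2} = 3
g(13) = mex{0,1,2} = 3
So g(13) = 3.

3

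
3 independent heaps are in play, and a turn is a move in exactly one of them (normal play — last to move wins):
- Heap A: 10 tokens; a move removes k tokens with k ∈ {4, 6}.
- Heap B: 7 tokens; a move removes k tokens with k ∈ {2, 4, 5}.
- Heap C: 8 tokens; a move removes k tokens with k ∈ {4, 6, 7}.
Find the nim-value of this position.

Grundy values for heap A (subtraction set {4, 6}):
g(0) = mex{} = 0
g(1) = mex{} = 0
g(2) = mex{} = 0
g(3) = mex{} = 0
g(4) = mex{0} = 1
g(5) = mex{0} = 1
g(6) = mex{0} = 1
g(7) = mex{0} = 1
g(8) = mex{0,1} = 2
g(9) = mex{0,1} = 2
g(10) = mex{1} = 0
So g(10) = 0.
Build the Grundy sequence for heap B with g(k) = mex{g(k−s) : s ∈ {2, 4, 5}, s ≤ k}:
k:     0  1  2  3  4  5  6  7
g(k):  0  0  1  1  2  2  3  0
So g(7) = 0.
Grundy values for heap C (subtraction set {4, 6, 7}):
k:     0  1  2  3  4  5  6  7  8
g(k):  0  0  0  0  1  1  1  1  2
So g(8) = 2.
The value of a disjunctive sum is the nim-sum of the parts.
Combined value = 0 ⊕ 0 ⊕ 2 = 2.

2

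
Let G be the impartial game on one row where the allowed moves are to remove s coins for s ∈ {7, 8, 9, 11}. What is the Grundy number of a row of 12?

Compute g(0), g(1), … for moves {7, 8, 9, 11}:
k:     0  1  2  3  4  5  6  7  8  9 10 11 12
g(k):  0  0  0  0  0  0  0  1  1  1  1  1  1
So g(12) = 1.

1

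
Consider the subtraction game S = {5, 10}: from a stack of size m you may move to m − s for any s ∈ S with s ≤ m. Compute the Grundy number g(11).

Grundy values for subtraction set {5, 10}:
g(0) = mex{} = 0
g(1) = mex{} = 0
g(2) = mex{} = 0
g(3) = mex{} = 0
g(4) = mex{} = 0
g(5) = mex{0} = 1
g(6) = mex{0} = 1
g(7) = mex{0} = 1
g(8) = mex{0} = 1
g(9) = mex{0} = 1
g(10) = mex{0,1} = 2
g(11) = mex{0,1} = 2
So g(11) = 2.

2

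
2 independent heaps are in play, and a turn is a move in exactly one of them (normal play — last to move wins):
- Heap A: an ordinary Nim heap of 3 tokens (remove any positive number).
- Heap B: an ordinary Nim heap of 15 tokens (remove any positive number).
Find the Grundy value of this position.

12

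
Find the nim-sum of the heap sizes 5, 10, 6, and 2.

11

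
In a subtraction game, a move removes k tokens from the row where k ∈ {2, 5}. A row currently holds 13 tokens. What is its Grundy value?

Grundy values for subtraction set {2, 5}:
k:     0  1  2  3  4  5  6  7  8  9 10 11 12 13
g(k):  0  0  1  1  0  2  1  0  0  1  1  0  2  1
So g(13) = 1.

1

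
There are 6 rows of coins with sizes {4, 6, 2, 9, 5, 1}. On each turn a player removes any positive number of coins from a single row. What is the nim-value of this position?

13

In binary:
  0100  (4)
  0110  (6)
  0010  (2)
  1001  (9)
  0101  (5)
  0001  (1)
  ----
  1101  (13)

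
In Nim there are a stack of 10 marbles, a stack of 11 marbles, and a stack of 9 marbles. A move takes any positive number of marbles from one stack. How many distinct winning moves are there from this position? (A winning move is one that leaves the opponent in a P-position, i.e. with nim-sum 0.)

3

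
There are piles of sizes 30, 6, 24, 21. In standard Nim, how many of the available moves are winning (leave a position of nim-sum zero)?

3

Compute the nim-sum pairwise:
30 ⊕ 6 = 24
24 ⊕ 24 = 0
0 ⊕ 21 = 21
The overall nim-sum is X = 21. A pile of size p has a winning move iff p XOR X < p (reduce it to p XOR X).
  30: 30 XOR 21 = 11 < 30 — winning move (to 11).
  6: 6 XOR 21 = 19 ≥ 6 — no move.
  24: 24 XOR 21 = 13 < 24 — winning move (to 13).
  21: 21 XOR 21 = 0 < 21 — winning move (to 0).
That gives 3 winning moves.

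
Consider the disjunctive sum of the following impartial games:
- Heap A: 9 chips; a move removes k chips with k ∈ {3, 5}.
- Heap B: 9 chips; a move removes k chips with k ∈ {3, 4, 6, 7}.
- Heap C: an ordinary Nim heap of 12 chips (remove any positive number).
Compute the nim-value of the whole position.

Build the Grundy sequence for heap A with g(k) = mex{g(k−s) : s ∈ {3, 5}, s ≤ k}:
k:     0  1  2  3  4  5  6  7  8  9
g(k):  0  0  0  1  1  1  2  2  0  0
So g(9) = 0.
Grundy values for heap B (subtraction set {3, 4, 6, 7}):
k:     0  1  2  3  4  5  6  7  8  9
g(k):  0  0  0  1  1  1  2  2  2  3
So g(9) = 3.
Heap C is a plain Nim heap of size 12, so its Grundy value is 12.
By the Sprague-Grundy theorem, the Grundy value of a sum of independent games is the XOR of the component values.
Combined value = 0 ⊕ 3 ⊕ 12 = 15.

15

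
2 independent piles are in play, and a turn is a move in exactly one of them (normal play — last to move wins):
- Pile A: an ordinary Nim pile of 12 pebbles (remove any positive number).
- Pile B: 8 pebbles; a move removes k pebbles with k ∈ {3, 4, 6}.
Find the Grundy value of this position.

14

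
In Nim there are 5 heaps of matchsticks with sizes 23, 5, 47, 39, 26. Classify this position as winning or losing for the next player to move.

Losing position

Write each in binary and XOR column by column:
  010111  (23)
  000101  (5)
  101111  (47)
  100111  (39)
  011010  (26)
  ------
  000000  (0)
The nim-sum is 0, so this is a P-position: the player to move is in a losing position under optimal play.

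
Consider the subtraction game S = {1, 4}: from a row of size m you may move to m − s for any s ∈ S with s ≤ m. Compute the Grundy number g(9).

Grundy values for subtraction set {1, 4}:
g(0) = mex{} = 0
g(1) = mex{0} = 1
g(2) = mex{1} = 0
g(3) = mex{0} = 1
g(4) = mex{0,1} = 2
g(5) = mex{1,2} = 0
g(6) = mex{0} = 1
g(7) = mex{1} = 0
g(8) = mex{0,2} = 1
g(9) = mex{0,1} = 2
So g(9) = 2.

2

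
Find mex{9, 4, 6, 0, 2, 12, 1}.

3

The values 0, 1, 2 are all present; 3 is the first non-negative integer missing from the set.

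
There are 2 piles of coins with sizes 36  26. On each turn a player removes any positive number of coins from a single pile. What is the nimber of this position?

Compute the nim-sum pairwise:
36 ⊕ 26 = 62

62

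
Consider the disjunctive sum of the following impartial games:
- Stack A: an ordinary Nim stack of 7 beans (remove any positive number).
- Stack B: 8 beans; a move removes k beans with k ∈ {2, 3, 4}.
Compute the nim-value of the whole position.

6

Stack A is a plain Nim stack of size 7, so its Grundy value is 7.
Grundy values for stack B (subtraction set {2, 3, 4}):
g(0) = mex{} = 0
g(1) = mex{} = 0
g(2) = mex{0} = 1
g(3) = mex{0} = 1
g(4) = mex{0,1} = 2
g(5) = mex{0,1} = 2
g(6) = mex{1,2} = 0
g(7) = mex{1,2} = 0
g(8) = mex{0,2} = 1
So g(8) = 1.
The value of a disjunctive sum is the nim-sum of the parts.
Combined value = 7 ⊕ 1 = 6.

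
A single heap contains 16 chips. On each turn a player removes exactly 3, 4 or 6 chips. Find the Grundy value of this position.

2

Compute g(0), g(1), … for moves {3, 4, 6}:
k:     0  1  2  3  4  5  6  7  8  9 10 11 12 13 14 15 16
g(k):  0  0  0  1  1  1  2  2  2  0  0  0  1  1  1  2  2
So g(16) = 2.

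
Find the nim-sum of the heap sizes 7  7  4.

4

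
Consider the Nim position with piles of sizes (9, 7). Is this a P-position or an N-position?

N-position

In binary:
  1001  (9)
  0111  (7)
  ----
  1110  (14)
The nim-sum is 14 ≠ 0, so this is an N-position: the player to move can win.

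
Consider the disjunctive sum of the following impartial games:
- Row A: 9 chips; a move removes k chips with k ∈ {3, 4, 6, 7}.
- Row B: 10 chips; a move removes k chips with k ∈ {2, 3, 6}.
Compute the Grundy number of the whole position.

Build the Grundy sequence for row A with g(k) = mex{g(k−s) : s ∈ {3, 4, 6, 7}, s ≤ k}:
g(0) = mex{} = 0
g(1) = mex{} = 0
g(2) = mex{} = 0
g(3) = mex{0} = 1
g(4) = mex{0} = 1
g(5) = mex{0} = 1
g(6) = mex{0,1} = 2
g(7) = mex{0,1} = 2
g(8) = mex{0,1} = 2
g(9) = mex{0,1,2} = 3
So g(9) = 3.
For row B, compute g(0), g(1), … with moves {2, 3, 6}:
k:     0  1  2  3  4  5  6  7  8  9 10
g(k):  0  0  1  1  2  0  3  1  2  0  0
So g(10) = 0.
The value of a disjunctive sum is the nim-sum of the parts.
Combined value = 3 XOR 0 = 3.

3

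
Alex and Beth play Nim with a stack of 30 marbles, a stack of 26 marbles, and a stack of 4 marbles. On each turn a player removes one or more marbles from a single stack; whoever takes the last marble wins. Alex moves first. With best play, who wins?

Beth wins

Compute the nim-sum pairwise:
30 ⊕ 26 = 4
4 ⊕ 4 = 0
The nim-sum is 0, so this is a P-position: the player to move is in a losing position under optimal play; Alex is about to move from it and so loses — Beth wins.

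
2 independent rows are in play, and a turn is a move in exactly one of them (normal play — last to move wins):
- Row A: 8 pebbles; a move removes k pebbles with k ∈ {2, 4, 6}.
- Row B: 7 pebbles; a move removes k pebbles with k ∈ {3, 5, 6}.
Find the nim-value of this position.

For row A, compute g(0), g(1), … with moves {2, 4, 6}:
g(0) = mex{} = 0
g(1) = mex{} = 0
g(2) = mex{0} = 1
g(3) = mex{0} = 1
g(4) = mex{0,1} = 2
g(5) = mex{0,1} = 2
g(6) = mex{0,1,2} = 3
g(7) = mex{0,1,2} = 3
g(8) = mex{1,2,3} = 0
So g(8) = 0.
Grundy values for row B (subtraction set {3, 5, 6}):
g(0) = mex{} = 0
g(1) = mex{} = 0
g(2) = mex{} = 0
g(3) = mex{0} = 1
g(4) = mex{0} = 1
g(5) = mex{0} = 1
g(6) = mex{0,1} = 2
g(7) = mex{0,1} = 2
So g(7) = 2.
The value of a disjunctive sum is the nim-sum of the parts.
Combined value = 0 ⊕ 2 = 2.

2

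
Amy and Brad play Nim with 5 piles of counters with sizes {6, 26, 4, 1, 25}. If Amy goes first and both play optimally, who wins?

Bitwise XOR of the heap sizes:
  00110  (6)
  11010  (26)
  00100  (4)
  00001  (1)
  11001  (25)
  -----
  00000  (0)
The nim-sum is 0, so this is a P-position: the player to move is in a losing position under optimal play; Amy is about to move from it and so loses — Brad wins.

Brad wins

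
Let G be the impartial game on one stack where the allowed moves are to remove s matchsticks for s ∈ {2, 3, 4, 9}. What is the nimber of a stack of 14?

Grundy values for subtraction set {2, 3, 4, 9}:
k:     0  1  2  3  4  5  6  7  8  9 10 11 12 13 14
g(k):  0  0  1  1  2  2  0  0  1  1  2  2  0  0  1
So g(14) = 1.

1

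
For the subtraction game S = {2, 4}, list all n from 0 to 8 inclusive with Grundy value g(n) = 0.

0, 1, 6, 7

Grundy values for subtraction set {2, 4}:
k:     0  1  2  3  4  5  6  7  8
g(k):  0  0  1  1  2  2  0  0  1
The P-positions (g = 0) in 0..8 are 0, 1, 6, 7.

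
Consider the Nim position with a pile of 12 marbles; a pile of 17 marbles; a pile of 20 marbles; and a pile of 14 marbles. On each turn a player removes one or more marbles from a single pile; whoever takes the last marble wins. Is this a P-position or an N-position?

Compute the nim-sum pairwise:
12 XOR 17 = 29
29 XOR 20 = 9
9 XOR 14 = 7
The nim-sum is 7 ≠ 0, so this is an N-position: the player to move can win.

N-position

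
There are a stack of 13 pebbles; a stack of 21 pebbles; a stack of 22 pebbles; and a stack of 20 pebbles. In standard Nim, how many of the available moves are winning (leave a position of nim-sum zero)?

Compute the nim-sum pairwise:
13 XOR 21 = 24
24 XOR 22 = 14
14 XOR 20 = 26
The overall nim-sum is X = 26. A stack of size p has a winning move iff p XOR X < p (reduce it to p XOR X).
  13: 13 XOR 26 = 23 ≥ 13 — no move.
  21: 21 XOR 26 = 15 < 21 — winning move (to 15).
  22: 22 XOR 26 = 12 < 22 — winning move (to 12).
  20: 20 XOR 26 = 14 < 20 — winning move (to 14).
That gives 3 winning moves.

3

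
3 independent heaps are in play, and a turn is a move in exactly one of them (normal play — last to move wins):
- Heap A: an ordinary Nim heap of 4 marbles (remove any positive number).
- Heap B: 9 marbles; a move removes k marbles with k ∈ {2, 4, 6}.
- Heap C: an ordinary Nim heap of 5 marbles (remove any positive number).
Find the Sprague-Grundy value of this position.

Heap A is a plain Nim heap of size 4, so its Grundy value is 4.
For heap B, compute g(0), g(1), … with moves {2, 4, 6}:
g(0) = mex{} = 0
g(1) = mex{} = 0
g(2) = mex{0} = 1
g(3) = mex{0} = 1
g(4) = mex{0,1} = 2
g(5) = mex{0,1} = 2
g(6) = mex{0,1,2} = 3
g(7) = mex{0,1,2} = 3
g(8) = mex{1,2,3} = 0
g(9) = mex{1,2,3} = 0
So g(9) = 0.
Heap C is a plain Nim heap of size 5, so its Grundy value is 5.
The value of a disjunctive sum is the nim-sum of the parts.
Combined value = 4 ⊕ 0 ⊕ 5 = 1.

1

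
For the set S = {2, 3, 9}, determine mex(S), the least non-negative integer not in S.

0 is not in the set, so the mex is 0.

0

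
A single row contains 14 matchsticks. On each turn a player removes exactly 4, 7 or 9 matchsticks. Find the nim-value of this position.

Grundy values for subtraction set {4, 7, 9}:
k:     0  1  2  3  4  5  6  7  8  9 10 11 12 13 14
g(k):  0  0  0  0  1  1  1  1  2  2  2  2  3  0  0
So g(14) = 0.

0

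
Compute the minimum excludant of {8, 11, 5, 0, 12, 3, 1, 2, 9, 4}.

6

The values 0, 1, 2, 3, 4, 5 are all present; 6 is the first non-negative integer missing from the set.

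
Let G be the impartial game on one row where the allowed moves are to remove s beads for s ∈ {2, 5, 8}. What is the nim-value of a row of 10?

0

Compute g(0), g(1), … for moves {2, 5, 8}:
g(0) = mex{} = 0
g(1) = mex{} = 0
g(2) = mex{0} = 1
g(3) = mex{0} = 1
g(4) = mex{1} = 0
g(5) = mex{0,1} = 2
g(6) = mex{0} = 1
g(7) = mex{1,2} = 0
g(8) = mex{0,1} = 2
g(9) = mex{0} = 1
g(10) = mex{1,2} = 0
So g(10) = 0.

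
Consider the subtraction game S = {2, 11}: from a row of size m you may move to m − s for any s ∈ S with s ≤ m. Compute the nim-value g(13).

0

Build the Grundy sequence with g(k) = mex{g(k−s) : s ∈ {2, 11}, s ≤ k}:
g(0) = mex{} = 0
g(1) = mex{} = 0
g(2) = mex{0} = 1
g(3) = mex{0} = 1
g(4) = mex{1} = 0
g(5) = mex{1} = 0
g(6) = mex{0} = 1
g(7) = mex{0} = 1
g(8) = mex{1} = 0
g(9) = mex{1} = 0
g(10) = mex{0} = 1
g(11) = mex{0} = 1
g(12) = mex{0,1} = 2
g(13) = mex{1} = 0
So g(13) = 0.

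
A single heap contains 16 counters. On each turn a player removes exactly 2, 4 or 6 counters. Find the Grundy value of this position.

Compute g(0), g(1), … for moves {2, 4, 6}:
k:     0  1  2  3  4  5  6  7  8  9 10 11 12 13 14 15 16
g(k):  0  0  1  1  2  2  3  3  0  0  1  1  2  2  3  3  0
So g(16) = 0.

0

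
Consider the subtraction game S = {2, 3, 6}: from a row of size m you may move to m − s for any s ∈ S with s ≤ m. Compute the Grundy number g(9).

0

Compute g(0), g(1), … for moves {2, 3, 6}:
g(0) = mex{} = 0
g(1) = mex{} = 0
g(2) = mex{0} = 1
g(3) = mex{0} = 1
g(4) = mex{0,1} = 2
g(5) = mex{1} = 0
g(6) = mex{0,1,2} = 3
g(7) = mex{0,2} = 1
g(8) = mex{0,1,3} = 2
g(9) = mex{1,3} = 0
So g(9) = 0.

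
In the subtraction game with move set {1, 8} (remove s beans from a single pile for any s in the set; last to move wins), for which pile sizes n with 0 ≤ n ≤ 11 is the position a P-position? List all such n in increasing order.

0, 2, 4, 6, 9, 11

Grundy values for subtraction set {1, 8}:
g(0) = mex{} = 0
g(1) = mex{0} = 1
g(2) = mex{1} = 0
g(3) = mex{0} = 1
g(4) = mex{1} = 0
g(5) = mex{0} = 1
g(6) = mex{1} = 0
g(7) = mex{0} = 1
g(8) = mex{0,1} = 2
g(9) = mex{1,2} = 0
g(10) = mex{0} = 1
g(11) = mex{1} = 0
The P-positions (g = 0) in 0..11 are 0, 2, 4, 6, 9, 11.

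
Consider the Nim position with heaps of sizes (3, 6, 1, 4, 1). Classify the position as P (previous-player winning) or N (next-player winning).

In binary:
  011  (3)
  110  (6)
  001  (1)
  100  (4)
  001  (1)
  ---
  001  (1)
The nim-sum is 1 ≠ 0, so this is an N-position: the player to move can win.

N-position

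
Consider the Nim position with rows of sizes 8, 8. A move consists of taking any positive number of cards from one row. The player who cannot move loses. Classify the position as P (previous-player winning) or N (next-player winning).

Nim-sum: 8 ⊕ 8 = 0.
The nim-sum is 0, so this is a P-position: the player to move is in a losing position under optimal play.

P-position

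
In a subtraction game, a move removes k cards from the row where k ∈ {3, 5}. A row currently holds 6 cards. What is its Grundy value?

2

Compute g(0), g(1), … for moves {3, 5}:
g(0) = mex{} = 0
g(1) = mex{} = 0
g(2) = mex{} = 0
g(3) = mex{0} = 1
g(4) = mex{0} = 1
g(5) = mex{0} = 1
g(6) = mex{0,1} = 2
So g(6) = 2.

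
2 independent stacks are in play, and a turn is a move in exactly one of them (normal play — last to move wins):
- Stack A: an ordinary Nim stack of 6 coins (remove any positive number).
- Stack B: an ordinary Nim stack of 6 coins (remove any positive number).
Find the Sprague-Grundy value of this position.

0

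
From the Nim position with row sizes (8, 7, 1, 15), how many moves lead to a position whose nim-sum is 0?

Write each in binary and XOR column by column:
  1000  (8)
  0111  (7)
  0001  (1)
  1111  (15)
  ----
  0001  (1)
The overall nim-sum is X = 1. A row of size p has a winning move iff p XOR X < p (reduce it to p XOR X).
  8: 8 XOR 1 = 9 ≥ 8 — no move.
  7: 7 XOR 1 = 6 < 7 — winning move (to 6).
  1: 1 XOR 1 = 0 < 1 — winning move (to 0).
  15: 15 XOR 1 = 14 < 15 — winning move (to 14).
That gives 3 winning moves.

3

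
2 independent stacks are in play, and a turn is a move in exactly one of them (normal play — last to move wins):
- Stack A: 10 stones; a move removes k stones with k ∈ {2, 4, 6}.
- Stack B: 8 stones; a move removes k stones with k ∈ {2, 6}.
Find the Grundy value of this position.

1

Build the Grundy sequence for stack A with g(k) = mex{g(k−s) : s ∈ {2, 4, 6}, s ≤ k}:
g(0) = mex{} = 0
g(1) = mex{} = 0
g(2) = mex{0} = 1
g(3) = mex{0} = 1
g(4) = mex{0,1} = 2
g(5) = mex{0,1} = 2
g(6) = mex{0,1,2} = 3
g(7) = mex{0,1,2} = 3
g(8) = mex{1,2,3} = 0
g(9) = mex{1,2,3} = 0
g(10) = mex{0,2,3} = 1
So g(10) = 1.
Build the Grundy sequence for stack B with g(k) = mex{g(k−s) : s ∈ {2, 6}, s ≤ k}:
g(0) = mex{} = 0
g(1) = mex{} = 0
g(2) = mex{0} = 1
g(3) = mex{0} = 1
g(4) = mex{1} = 0
g(5) = mex{1} = 0
g(6) = mex{0} = 1
g(7) = mex{0} = 1
g(8) = mex{1} = 0
So g(8) = 0.
By the Sprague-Grundy theorem, the Grundy value of a sum of independent games is the XOR of the component values.
Combined value = 1 ⊕ 0 = 1.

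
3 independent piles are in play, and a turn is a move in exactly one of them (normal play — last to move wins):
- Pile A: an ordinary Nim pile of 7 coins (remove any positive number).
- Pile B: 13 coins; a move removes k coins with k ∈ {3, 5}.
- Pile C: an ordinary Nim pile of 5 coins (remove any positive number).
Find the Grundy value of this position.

Pile A is a plain Nim pile of size 7, so its Grundy value is 7.
For pile B, compute g(0), g(1), … with moves {3, 5}:
g(0) = mex{} = 0
g(1) = mex{} = 0
g(2) = mex{} = 0
g(3) = mex{0} = 1
g(4) = mex{0} = 1
g(5) = mex{0} = 1
g(6) = mex{0,1} = 2
g(7) = mex{0,1} = 2
g(8) = mex{1} = 0
g(9) = mex{1,2} = 0
g(10) = mex{1,2} = 0
g(11) = mex{0,2} = 1
g(12) = mex{0,2} = 1
g(13) = mex{0} = 1
So g(13) = 1.
Pile C is a plain Nim pile of size 5, so its Grundy value is 5.
By the Sprague-Grundy theorem, the Grundy value of a sum of independent games is the XOR of the component values.
Combined value = 7 XOR 1 XOR 5 = 3.

3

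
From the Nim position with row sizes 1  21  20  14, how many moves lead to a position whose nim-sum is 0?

1

Bitwise XOR of the heap sizes:
  00001  (1)
  10101  (21)
  10100  (20)
  01110  (14)
  -----
  01110  (14)
The overall nim-sum is X = 14. A row of size p has a winning move iff p XOR X < p (reduce it to p XOR X).
  1: 1 XOR 14 = 15 ≥ 1 — no move.
  21: 21 XOR 14 = 27 ≥ 21 — no move.
  20: 20 XOR 14 = 26 ≥ 20 — no move.
  14: 14 XOR 14 = 0 < 14 — winning move (to 0).
That gives 1 winning move.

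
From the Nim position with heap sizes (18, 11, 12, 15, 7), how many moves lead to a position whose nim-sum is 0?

1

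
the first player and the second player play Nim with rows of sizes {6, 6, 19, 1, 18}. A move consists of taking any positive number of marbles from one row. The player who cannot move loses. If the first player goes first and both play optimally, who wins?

the second player wins

Compute the nim-sum pairwise:
6 XOR 6 = 0
0 XOR 19 = 19
19 XOR 1 = 18
18 XOR 18 = 0
The nim-sum is 0, so this is a P-position: the player to move is in a losing position under optimal play; the first player is about to move from it and so loses — the second player wins.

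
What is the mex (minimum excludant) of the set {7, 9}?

0 is not in the set, so the mex is 0.

0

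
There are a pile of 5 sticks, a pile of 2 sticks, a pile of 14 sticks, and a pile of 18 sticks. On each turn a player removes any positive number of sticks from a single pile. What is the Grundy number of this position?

Compute the nim-sum pairwise:
5 ⊕ 2 = 7
7 ⊕ 14 = 9
9 ⊕ 18 = 27

27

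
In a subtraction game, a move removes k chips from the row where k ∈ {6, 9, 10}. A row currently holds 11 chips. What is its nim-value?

Grundy values for subtraction set {6, 9, 10}:
g(0) = mex{} = 0
g(1) = mex{} = 0
g(2) = mex{} = 0
g(3) = mex{} = 0
g(4) = mex{} = 0
g(5) = mex{} = 0
g(6) = mex{0} = 1
g(7) = mex{0} = 1
g(8) = mex{0} = 1
g(9) = mex{0} = 1
g(10) = mex{0} = 1
g(11) = mex{0} = 1
So g(11) = 1.

1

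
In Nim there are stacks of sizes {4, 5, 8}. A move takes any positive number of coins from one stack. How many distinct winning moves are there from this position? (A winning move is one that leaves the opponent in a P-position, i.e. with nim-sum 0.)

1

In binary:
  0100  (4)
  0101  (5)
  1000  (8)
  ----
  1001  (9)
The overall nim-sum is X = 9. A stack of size p has a winning move iff p XOR X < p (reduce it to p XOR X).
  4: 4 XOR 9 = 13 ≥ 4 — no move.
  5: 5 XOR 9 = 12 ≥ 5 — no move.
  8: 8 XOR 9 = 1 < 8 — winning move (to 1).
That gives 1 winning move.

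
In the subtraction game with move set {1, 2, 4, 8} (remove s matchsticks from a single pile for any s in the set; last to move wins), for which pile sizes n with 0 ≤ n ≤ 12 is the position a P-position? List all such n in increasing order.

0, 3, 6, 9, 12

Compute g(0), g(1), … for moves {1, 2, 4, 8}:
k:     0  1  2  3  4  5  6  7  8  9 10 11 12
g(k):  0  1  2  0  1  2  0  1  2  0  1  2  0
The P-positions (g = 0) in 0..12 are 0, 3, 6, 9, 12.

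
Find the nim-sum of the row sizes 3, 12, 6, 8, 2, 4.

7

Write each in binary and XOR column by column:
  0011  (3)
  1100  (12)
  0110  (6)
  1000  (8)
  0010  (2)
  0100  (4)
  ----
  0111  (7)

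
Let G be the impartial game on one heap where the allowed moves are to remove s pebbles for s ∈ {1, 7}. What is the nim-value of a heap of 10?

Compute g(0), g(1), … for moves {1, 7}:
k:     0  1  2  3  4  5  6  7  8  9 10
g(k):  0  1  0  1  0  1  0  1  0  1  0
So g(10) = 0.

0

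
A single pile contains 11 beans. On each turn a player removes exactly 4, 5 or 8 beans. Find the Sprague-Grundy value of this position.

Compute g(0), g(1), … for moves {4, 5, 8}:
g(0) = mex{} = 0
g(1) = mex{} = 0
g(2) = mex{} = 0
g(3) = mex{} = 0
g(4) = mex{0} = 1
g(5) = mex{0} = 1
g(6) = mex{0} = 1
g(7) = mex{0} = 1
g(8) = mex{0,1} = 2
g(9) = mex{0,1} = 2
g(10) = mex{0,1} = 2
g(11) = mex{0,1} = 2
So g(11) = 2.

2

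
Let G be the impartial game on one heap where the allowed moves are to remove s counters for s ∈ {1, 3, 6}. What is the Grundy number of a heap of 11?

Grundy values for subtraction set {1, 3, 6}:
k:     0  1  2  3  4  5  6  7  8  9 10 11
g(k):  0  1  0  1  0  1  2  3  2  0  1  0
So g(11) = 0.

0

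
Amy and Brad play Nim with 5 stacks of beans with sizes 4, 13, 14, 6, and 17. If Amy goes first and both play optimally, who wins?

Amy wins

Write each in binary and XOR column by column:
  00100  (4)
  01101  (13)
  01110  (14)
  00110  (6)
  10001  (17)
  -----
  10000  (16)
The nim-sum is 16 ≠ 0, so this is an N-position: the player to move can win; Amy has a winning move.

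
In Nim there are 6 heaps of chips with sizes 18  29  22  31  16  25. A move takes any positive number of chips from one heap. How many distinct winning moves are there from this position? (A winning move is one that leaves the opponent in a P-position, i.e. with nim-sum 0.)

Nim-sum: 18 XOR 29 XOR 22 XOR 31 XOR 16 XOR 25 = 15.
The overall nim-sum is X = 15. A heap of size p has a winning move iff p XOR X < p (reduce it to p XOR X).
  18: 18 XOR 15 = 29 ≥ 18 — no move.
  29: 29 XOR 15 = 18 < 29 — winning move (to 18).
  22: 22 XOR 15 = 25 ≥ 22 — no move.
  31: 31 XOR 15 = 16 < 31 — winning move (to 16).
  16: 16 XOR 15 = 31 ≥ 16 — no move.
  25: 25 XOR 15 = 22 < 25 — winning move (to 22).
That gives 3 winning moves.

3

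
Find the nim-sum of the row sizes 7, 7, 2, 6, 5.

1

Compute the nim-sum pairwise:
7 XOR 7 = 0
0 XOR 2 = 2
2 XOR 6 = 4
4 XOR 5 = 1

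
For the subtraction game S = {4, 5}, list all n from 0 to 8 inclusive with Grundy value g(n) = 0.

Compute g(0), g(1), … for moves {4, 5}:
g(0) = mex{} = 0
g(1) = mex{} = 0
g(2) = mex{} = 0
g(3) = mex{} = 0
g(4) = mex{0} = 1
g(5) = mex{0} = 1
g(6) = mex{0} = 1
g(7) = mex{0} = 1
g(8) = mex{0,1} = 2
The P-positions (g = 0) in 0..8 are 0, 1, 2, 3.

0, 1, 2, 3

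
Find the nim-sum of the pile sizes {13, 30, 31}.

Write each in binary and XOR column by column:
  01101  (13)
  11110  (30)
  11111  (31)
  -----
  01100  (12)

12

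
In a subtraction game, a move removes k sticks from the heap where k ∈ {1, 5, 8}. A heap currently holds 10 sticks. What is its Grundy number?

2

Grundy values for subtraction set {1, 5, 8}:
g(0) = mex{} = 0
g(1) = mex{0} = 1
g(2) = mex{1} = 0
g(3) = mex{0} = 1
g(4) = mex{1} = 0
g(5) = mex{0} = 1
g(6) = mex{1} = 0
g(7) = mex{0} = 1
g(8) = mex{0,1} = 2
g(9) = mex{0,1,2} = 3
g(10) = mex{0,1,3} = 2
So g(10) = 2.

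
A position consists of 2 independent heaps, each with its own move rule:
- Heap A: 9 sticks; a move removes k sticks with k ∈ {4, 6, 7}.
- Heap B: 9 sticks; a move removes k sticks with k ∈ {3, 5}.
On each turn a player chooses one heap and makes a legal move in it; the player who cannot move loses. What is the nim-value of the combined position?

Build the Grundy sequence for heap A with g(k) = mex{g(k−s) : s ∈ {4, 6, 7}, s ≤ k}:
g(0) = mex{} = 0
g(1) = mex{} = 0
g(2) = mex{} = 0
g(3) = mex{} = 0
g(4) = mex{0} = 1
g(5) = mex{0} = 1
g(6) = mex{0} = 1
g(7) = mex{0} = 1
g(8) = mex{0,1} = 2
g(9) = mex{0,1} = 2
So g(9) = 2.
Grundy values for heap B (subtraction set {3, 5}):
g(0) = mex{} = 0
g(1) = mex{} = 0
g(2) = mex{} = 0
g(3) = mex{0} = 1
g(4) = mex{0} = 1
g(5) = mex{0} = 1
g(6) = mex{0,1} = 2
g(7) = mex{0,1} = 2
g(8) = mex{1} = 0
g(9) = mex{1,2} = 0
So g(9) = 0.
The value of a disjunctive sum is the nim-sum of the parts.
Combined value = 2 ⊕ 0 = 2.

2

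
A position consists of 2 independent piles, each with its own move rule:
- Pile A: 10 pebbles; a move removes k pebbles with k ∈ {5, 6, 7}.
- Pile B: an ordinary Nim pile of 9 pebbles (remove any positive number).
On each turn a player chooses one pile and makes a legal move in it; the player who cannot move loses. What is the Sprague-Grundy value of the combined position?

11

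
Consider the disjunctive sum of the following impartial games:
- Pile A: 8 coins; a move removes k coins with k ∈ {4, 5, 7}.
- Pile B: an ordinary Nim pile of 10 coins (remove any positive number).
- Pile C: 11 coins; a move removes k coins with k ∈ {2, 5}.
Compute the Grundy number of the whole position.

Build the Grundy sequence for pile A with g(k) = mex{g(k−s) : s ∈ {4, 5, 7}, s ≤ k}:
g(0) = mex{} = 0
g(1) = mex{} = 0
g(2) = mex{} = 0
g(3) = mex{} = 0
g(4) = mex{0} = 1
g(5) = mex{0} = 1
g(6) = mex{0} = 1
g(7) = mex{0} = 1
g(8) = mex{0,1} = 2
So g(8) = 2.
Pile B is a plain Nim pile of size 10, so its Grundy value is 10.
Grundy values for pile C (subtraction set {2, 5}):
g(0) = mex{} = 0
g(1) = mex{} = 0
g(2) = mex{0} = 1
g(3) = mex{0} = 1
g(4) = mex{1} = 0
g(5) = mex{0,1} = 2
g(6) = mex{0} = 1
g(7) = mex{1,2} = 0
g(8) = mex{1} = 0
g(9) = mex{0} = 1
g(10) = mex{0,2} = 1
g(11) = mex{1} = 0
So g(11) = 0.
By the Sprague-Grundy theorem, the Grundy value of a sum of independent games is the XOR of the component values.
Combined value = 2 XOR 10 XOR 0 = 8.

8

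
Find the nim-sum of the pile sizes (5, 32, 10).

47

In binary:
  000101  (5)
  100000  (32)
  001010  (10)
  ------
  101111  (47)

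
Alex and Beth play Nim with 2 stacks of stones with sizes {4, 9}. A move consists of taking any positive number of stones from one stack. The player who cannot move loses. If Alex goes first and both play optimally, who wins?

Compute the nim-sum pairwise:
4 ⊕ 9 = 13
The nim-sum is 13 ≠ 0, so this is an N-position: the player to move can win; Alex has a winning move.

Alex wins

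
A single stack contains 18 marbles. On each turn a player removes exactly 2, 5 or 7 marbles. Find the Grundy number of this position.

2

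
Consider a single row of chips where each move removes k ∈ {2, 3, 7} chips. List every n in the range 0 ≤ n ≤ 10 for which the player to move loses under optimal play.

0, 1, 5, 6, 10

Grundy values for subtraction set {2, 3, 7}:
g(0) = mex{} = 0
g(1) = mex{} = 0
g(2) = mex{0} = 1
g(3) = mex{0} = 1
g(4) = mex{0,1} = 2
g(5) = mex{1} = 0
g(6) = mex{1,2} = 0
g(7) = mex{0,2} = 1
g(8) = mex{0} = 1
g(9) = mex{0,1} = 2
g(10) = mex{1} = 0
The P-positions (g = 0) in 0..10 are 0, 1, 5, 6, 10.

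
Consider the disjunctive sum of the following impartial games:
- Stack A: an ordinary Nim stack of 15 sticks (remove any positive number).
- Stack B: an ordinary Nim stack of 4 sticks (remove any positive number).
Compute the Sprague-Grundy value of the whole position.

Stack A is a plain Nim stack of size 15, so its Grundy value is 15.
Stack B is a plain Nim stack of size 4, so its Grundy value is 4.
The value of a disjunctive sum is the nim-sum of the parts.
Combined value = 15 ⊕ 4 = 11.

11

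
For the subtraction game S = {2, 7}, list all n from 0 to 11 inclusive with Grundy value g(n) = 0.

0, 1, 4, 5, 9, 10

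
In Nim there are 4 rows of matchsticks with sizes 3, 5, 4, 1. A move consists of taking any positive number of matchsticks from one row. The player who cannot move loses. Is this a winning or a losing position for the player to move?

Winning position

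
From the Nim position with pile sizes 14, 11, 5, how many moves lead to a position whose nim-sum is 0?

Write each in binary and XOR column by column:
  1110  (14)
  1011  (11)
  0101  (5)
  ----
  0000  (0)
The nim-sum is already 0, so every move leaves a nonzero nim-sum — there are no winning moves.

0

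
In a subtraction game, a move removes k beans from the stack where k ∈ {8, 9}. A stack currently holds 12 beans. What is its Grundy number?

1

Compute g(0), g(1), … for moves {8, 9}:
k:     0  1  2  3  4  5  6  7  8  9 10 11 12
g(k):  0  0  0  0  0  0  0  0  1  1  1  1  1
So g(12) = 1.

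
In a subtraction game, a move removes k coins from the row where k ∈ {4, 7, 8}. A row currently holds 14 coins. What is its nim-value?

0

Build the Grundy sequence with g(k) = mex{g(k−s) : s ∈ {4, 7, 8}, s ≤ k}:
k:     0  1  2  3  4  5  6  7  8  9 10 11 12 13 14
g(k):  0  0  0  0  1  1  1  1  2  2  2  2  0  0  0
So g(14) = 0.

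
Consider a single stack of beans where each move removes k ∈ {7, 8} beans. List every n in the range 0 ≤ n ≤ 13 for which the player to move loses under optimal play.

0, 1, 2, 3, 4, 5, 6

Build the Grundy sequence with g(k) = mex{g(k−s) : s ∈ {7, 8}, s ≤ k}:
g(0) = mex{} = 0
g(1) = mex{} = 0
g(2) = mex{} = 0
g(3) = mex{} = 0
g(4) = mex{} = 0
g(5) = mex{} = 0
g(6) = mex{} = 0
g(7) = mex{0} = 1
g(8) = mex{0} = 1
g(9) = mex{0} = 1
g(10) = mex{0} = 1
g(11) = mex{0} = 1
g(12) = mex{0} = 1
g(13) = mex{0} = 1
The P-positions (g = 0) in 0..13 are 0, 1, 2, 3, 4, 5, 6.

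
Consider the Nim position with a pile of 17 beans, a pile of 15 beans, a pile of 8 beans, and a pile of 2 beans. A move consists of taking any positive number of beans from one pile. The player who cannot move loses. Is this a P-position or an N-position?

Nim-sum: 17 ^ 15 ^ 8 ^ 2 = 20.
The nim-sum is 20 ≠ 0, so this is an N-position: the player to move can win.

N-position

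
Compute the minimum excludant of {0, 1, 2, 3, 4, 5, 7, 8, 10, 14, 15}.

The values 0, 1, 2, 3, 4, 5 are all present; 6 is the first non-negative integer missing from the set.

6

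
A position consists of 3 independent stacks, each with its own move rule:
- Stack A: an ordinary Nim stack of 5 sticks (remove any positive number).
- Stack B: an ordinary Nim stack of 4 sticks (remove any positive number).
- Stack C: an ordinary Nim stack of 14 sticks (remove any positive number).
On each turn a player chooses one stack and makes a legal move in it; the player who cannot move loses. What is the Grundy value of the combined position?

15

Stack A is a plain Nim stack of size 5, so its Grundy value is 5.
Stack B is a plain Nim stack of size 4, so its Grundy value is 4.
Stack C is a plain Nim stack of size 14, so its Grundy value is 14.
The value of a disjunctive sum is the nim-sum of the parts.
Combined value = 5 XOR 4 XOR 14 = 15.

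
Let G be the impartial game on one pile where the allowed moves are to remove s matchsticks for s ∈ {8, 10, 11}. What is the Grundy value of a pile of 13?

Compute g(0), g(1), … for moves {8, 10, 11}:
g(0) = mex{} = 0
g(1) = mex{} = 0
g(2) = mex{} = 0
g(3) = mex{} = 0
g(4) = mex{} = 0
g(5) = mex{} = 0
g(6) = mex{} = 0
g(7) = mex{} = 0
g(8) = mex{0} = 1
g(9) = mex{0} = 1
g(10) = mex{0} = 1
g(11) = mex{0} = 1
g(12) = mex{0} = 1
g(13) = mex{0} = 1
So g(13) = 1.

1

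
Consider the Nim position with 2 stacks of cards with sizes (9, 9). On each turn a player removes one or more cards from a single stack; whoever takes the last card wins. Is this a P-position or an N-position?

P-position

Nim-sum: 9 XOR 9 = 0.
The nim-sum is 0, so this is a P-position: the player to move is in a losing position under optimal play.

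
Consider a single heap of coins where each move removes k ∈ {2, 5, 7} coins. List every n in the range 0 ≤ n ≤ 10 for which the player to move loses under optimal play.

Compute g(0), g(1), … for moves {2, 5, 7}:
k:     0  1  2  3  4  5  6  7  8  9 10
g(k):  0  0  1  1  0  2  1  3  2  2  0
The P-positions (g = 0) in 0..10 are 0, 1, 4, 10.

0, 1, 4, 10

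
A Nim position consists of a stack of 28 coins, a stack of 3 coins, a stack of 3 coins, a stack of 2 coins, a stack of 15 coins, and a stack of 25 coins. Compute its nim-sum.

8

Compute the nim-sum pairwise:
28 ⊕ 3 = 31
31 ⊕ 3 = 28
28 ⊕ 2 = 30
30 ⊕ 15 = 17
17 ⊕ 25 = 8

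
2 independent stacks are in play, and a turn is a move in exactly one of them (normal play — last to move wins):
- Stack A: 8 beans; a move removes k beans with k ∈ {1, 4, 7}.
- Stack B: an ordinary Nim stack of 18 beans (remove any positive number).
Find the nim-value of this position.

18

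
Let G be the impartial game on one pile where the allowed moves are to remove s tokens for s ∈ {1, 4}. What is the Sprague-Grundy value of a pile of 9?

Build the Grundy sequence with g(k) = mex{g(k−s) : s ∈ {1, 4}, s ≤ k}:
g(0) = mex{} = 0
g(1) = mex{0} = 1
g(2) = mex{1} = 0
g(3) = mex{0} = 1
g(4) = mex{0,1} = 2
g(5) = mex{1,2} = 0
g(6) = mex{0} = 1
g(7) = mex{1} = 0
g(8) = mex{0,2} = 1
g(9) = mex{0,1} = 2
So g(9) = 2.

2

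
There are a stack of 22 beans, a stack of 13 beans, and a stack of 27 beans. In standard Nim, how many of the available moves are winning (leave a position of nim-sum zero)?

0

Compute the nim-sum pairwise:
22 ^ 13 = 27
27 ^ 27 = 0
The nim-sum is already 0, so every move leaves a nonzero nim-sum — there are no winning moves.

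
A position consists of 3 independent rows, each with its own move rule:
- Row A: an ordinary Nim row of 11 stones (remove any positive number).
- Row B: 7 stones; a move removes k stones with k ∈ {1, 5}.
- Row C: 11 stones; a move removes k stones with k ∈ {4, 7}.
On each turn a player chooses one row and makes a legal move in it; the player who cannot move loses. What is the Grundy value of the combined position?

Row A is a plain Nim row of size 11, so its Grundy value is 11.
Build the Grundy sequence for row B with g(k) = mex{g(k−s) : s ∈ {1, 5}, s ≤ k}:
k:     0  1  2  3  4  5  6  7
g(k):  0  1  0  1  0  1  0  1
So g(7) = 1.
For row C, compute g(0), g(1), … with moves {4, 7}:
g(0) = mex{} = 0
g(1) = mex{} = 0
g(2) = mex{} = 0
g(3) = mex{} = 0
g(4) = mex{0} = 1
g(5) = mex{0} = 1
g(6) = mex{0} = 1
g(7) = mex{0} = 1
g(8) = mex{0,1} = 2
g(9) = mex{0,1} = 2
g(10) = mex{0,1} = 2
g(11) = mex{1} = 0
So g(11) = 0.
The value of a disjunctive sum is the nim-sum of the parts.
Combined value = 11 XOR 1 XOR 0 = 10.

10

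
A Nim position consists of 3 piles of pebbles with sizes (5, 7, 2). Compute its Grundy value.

0

Compute the nim-sum pairwise:
5 ⊕ 7 = 2
2 ⊕ 2 = 0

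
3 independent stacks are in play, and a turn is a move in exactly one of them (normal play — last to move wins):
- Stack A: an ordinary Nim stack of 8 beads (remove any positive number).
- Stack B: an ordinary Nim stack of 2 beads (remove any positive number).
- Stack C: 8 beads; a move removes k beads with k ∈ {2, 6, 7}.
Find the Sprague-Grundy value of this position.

8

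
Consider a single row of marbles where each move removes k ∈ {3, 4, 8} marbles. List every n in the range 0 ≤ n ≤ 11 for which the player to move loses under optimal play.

0, 1, 2, 7

Grundy values for subtraction set {3, 4, 8}:
k:     0  1  2  3  4  5  6  7  8  9 10 11
g(k):  0  0  0  1  1  1  2  0  2  3  1  3
The P-positions (g = 0) in 0..11 are 0, 1, 2, 7.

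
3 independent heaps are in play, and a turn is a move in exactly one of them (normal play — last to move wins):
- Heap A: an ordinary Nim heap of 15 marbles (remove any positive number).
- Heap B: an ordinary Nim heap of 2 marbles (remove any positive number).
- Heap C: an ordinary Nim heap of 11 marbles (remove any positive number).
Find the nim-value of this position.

Heap A is a plain Nim heap of size 15, so its Grundy value is 15.
Heap B is a plain Nim heap of size 2, so its Grundy value is 2.
Heap C is a plain Nim heap of size 11, so its Grundy value is 11.
By the Sprague-Grundy theorem, the Grundy value of a sum of independent games is the XOR of the component values.
Combined value = 15 XOR 2 XOR 11 = 6.

6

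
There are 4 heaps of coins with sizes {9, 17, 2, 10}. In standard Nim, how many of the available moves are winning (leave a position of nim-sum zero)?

1

Write each in binary and XOR column by column:
  01001  (9)
  10001  (17)
  00010  (2)
  01010  (10)
  -----
  10000  (16)
The overall nim-sum is X = 16. A heap of size p has a winning move iff p XOR X < p (reduce it to p XOR X).
  9: 9 XOR 16 = 25 ≥ 9 — no move.
  17: 17 XOR 16 = 1 < 17 — winning move (to 1).
  2: 2 XOR 16 = 18 ≥ 2 — no move.
  10: 10 XOR 16 = 26 ≥ 10 — no move.
That gives 1 winning move.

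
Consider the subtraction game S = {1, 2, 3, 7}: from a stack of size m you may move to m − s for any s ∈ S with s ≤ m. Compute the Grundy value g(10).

Compute g(0), g(1), … for moves {1, 2, 3, 7}:
g(0) = mex{} = 0
g(1) = mex{0} = 1
g(2) = mex{0,1} = 2
g(3) = mex{0,1,2} = 3
g(4) = mex{1,2,3} = 0
g(5) = mex{0,2,3} = 1
g(6) = mex{0,1,3} = 2
g(7) = mex{0,1,2} = 3
g(8) = mex{1,2,3} = 0
g(9) = mex{0,2,3} = 1
g(10) = mex{0,1,3} = 2
So g(10) = 2.

2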